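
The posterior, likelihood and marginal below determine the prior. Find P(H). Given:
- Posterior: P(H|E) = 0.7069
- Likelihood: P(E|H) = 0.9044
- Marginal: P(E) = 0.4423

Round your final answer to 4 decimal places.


From Bayes' theorem: P(H|E) = P(E|H) × P(H) / P(E)

Rearranging for P(H):
P(H) = P(H|E) × P(E) / P(E|H)
     = 0.7069 × 0.4423 / 0.9044
     = 0.31266187 / 0.9044
     = 0.3457


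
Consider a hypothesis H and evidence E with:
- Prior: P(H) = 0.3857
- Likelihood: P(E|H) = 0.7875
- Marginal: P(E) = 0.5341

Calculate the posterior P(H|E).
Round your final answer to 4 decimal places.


Using Bayes' theorem:

P(H|E) = P(E|H) × P(H) / P(E)
       = 0.7875 × 0.3857 / 0.5341
       = 0.30373875 / 0.5341
       = 0.5687

The evidence strengthens our belief in H.
Prior: 0.3857 → Posterior: 0.5687


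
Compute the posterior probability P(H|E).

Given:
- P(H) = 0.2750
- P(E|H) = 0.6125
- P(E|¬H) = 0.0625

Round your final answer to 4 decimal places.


Bayes' theorem: P(H|E) = P(E|H) × P(H) / P(E)

Step 1: Calculate P(E) using law of total probability
P(E) = P(E|H)P(H) + P(E|¬H)P(¬H)
     = 0.6125 × 0.2750 + 0.0625 × 0.7250
     = 0.16843750 + 0.04531250
     = 0.21375000

Step 2: Apply Bayes' theorem
P(H|E) = P(E|H) × P(H) / P(E)
       = 0.16843750 / 0.21375000
       = 0.7880


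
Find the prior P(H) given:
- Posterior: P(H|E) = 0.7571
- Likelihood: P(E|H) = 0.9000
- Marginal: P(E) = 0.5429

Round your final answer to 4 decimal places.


From Bayes' theorem: P(H|E) = P(E|H) × P(H) / P(E)

Rearranging for P(H):
P(H) = P(H|E) × P(E) / P(E|H)
     = 0.7571 × 0.5429 / 0.9000
     = 0.41102959 / 0.9000
     = 0.4567


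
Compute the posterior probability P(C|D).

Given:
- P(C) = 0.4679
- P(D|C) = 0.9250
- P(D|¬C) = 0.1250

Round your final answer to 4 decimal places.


Bayes' theorem: P(C|D) = P(D|C) × P(C) / P(D)

Step 1: Calculate P(D) using law of total probability
P(D) = P(D|C)P(C) + P(D|¬C)P(¬C)
     = 0.9250 × 0.4679 + 0.1250 × 0.5321
     = 0.43280750 + 0.06651250
     = 0.49932000

Step 2: Apply Bayes' theorem
P(C|D) = P(D|C) × P(C) / P(D)
       = 0.43280750 / 0.49932000
       = 0.8668


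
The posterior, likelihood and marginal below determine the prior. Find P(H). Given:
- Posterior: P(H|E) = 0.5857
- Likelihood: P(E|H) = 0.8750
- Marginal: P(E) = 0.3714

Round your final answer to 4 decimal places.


From Bayes' theorem: P(H|E) = P(E|H) × P(H) / P(E)

Rearranging for P(H):
P(H) = P(H|E) × P(E) / P(E|H)
     = 0.5857 × 0.3714 / 0.8750
     = 0.21752898 / 0.8750
     = 0.2486


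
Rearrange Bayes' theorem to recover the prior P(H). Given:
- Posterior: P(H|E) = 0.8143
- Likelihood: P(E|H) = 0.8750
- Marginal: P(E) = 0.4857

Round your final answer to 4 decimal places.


From Bayes' theorem: P(H|E) = P(E|H) × P(H) / P(E)

Rearranging for P(H):
P(H) = P(H|E) × P(E) / P(E|H)
     = 0.8143 × 0.4857 / 0.8750
     = 0.39550551 / 0.8750
     = 0.4520


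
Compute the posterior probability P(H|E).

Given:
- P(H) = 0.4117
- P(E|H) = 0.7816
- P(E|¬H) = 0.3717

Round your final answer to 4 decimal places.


Bayes' theorem: P(H|E) = P(E|H) × P(H) / P(E)

Step 1: Calculate P(E) using law of total probability
P(E) = P(E|H)P(H) + P(E|¬H)P(¬H)
     = 0.7816 × 0.4117 + 0.3717 × 0.5883
     = 0.32178472 + 0.21867111
     = 0.54045583

Step 2: Apply Bayes' theorem
P(H|E) = P(E|H) × P(H) / P(E)
       = 0.32178472 / 0.54045583
       = 0.5954


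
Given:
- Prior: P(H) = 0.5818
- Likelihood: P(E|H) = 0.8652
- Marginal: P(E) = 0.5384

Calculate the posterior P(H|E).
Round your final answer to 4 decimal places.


Using Bayes' theorem:

P(H|E) = P(E|H) × P(H) / P(E)
       = 0.8652 × 0.5818 / 0.5384
       = 0.50337336 / 0.5384
       = 0.9349

The evidence strengthens our belief in H.
Prior: 0.5818 → Posterior: 0.9349


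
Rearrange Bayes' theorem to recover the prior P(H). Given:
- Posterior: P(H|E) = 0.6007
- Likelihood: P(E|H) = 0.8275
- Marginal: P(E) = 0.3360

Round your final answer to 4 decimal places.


From Bayes' theorem: P(H|E) = P(E|H) × P(H) / P(E)

Rearranging for P(H):
P(H) = P(H|E) × P(E) / P(E|H)
     = 0.6007 × 0.3360 / 0.8275
     = 0.20183520 / 0.8275
     = 0.2439


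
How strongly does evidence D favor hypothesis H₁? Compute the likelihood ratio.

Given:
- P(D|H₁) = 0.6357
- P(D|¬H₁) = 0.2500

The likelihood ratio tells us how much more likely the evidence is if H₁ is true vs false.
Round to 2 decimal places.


Likelihood Ratio (LR) = P(D|H₁) / P(D|¬H₁)

LR = 0.6357 / 0.2500
   = 2.54

The evidence is 2.54 times more likely if H₁ is true than if H₁ is false.
Because LR exceeds 1, D is evidence for H₁.


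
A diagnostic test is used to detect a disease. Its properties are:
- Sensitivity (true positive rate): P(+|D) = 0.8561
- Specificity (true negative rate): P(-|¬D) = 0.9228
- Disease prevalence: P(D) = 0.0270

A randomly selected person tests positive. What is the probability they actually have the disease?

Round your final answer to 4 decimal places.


Let D = has disease, + = positive test

Given:
- P(D) = 0.0270 (prevalence)
- P(+|D) = 0.8561 (sensitivity)
- P(-|¬D) = 0.9228 (specificity)
- P(+|¬D) = 0.0772 (false positive rate = 1 - specificity)

Step 1: Find P(+)
P(+) = P(+|D)P(D) + P(+|¬D)P(¬D)
     = 0.8561 × 0.0270 + 0.0772 × 0.9730
     = 0.02311470 + 0.07511560
     = 0.09823030

Step 2: Apply Bayes' theorem for P(D|+)
P(D|+) = P(+|D)P(D) / P(+)
       = 0.02311470 / 0.09823030
       = 0.2353


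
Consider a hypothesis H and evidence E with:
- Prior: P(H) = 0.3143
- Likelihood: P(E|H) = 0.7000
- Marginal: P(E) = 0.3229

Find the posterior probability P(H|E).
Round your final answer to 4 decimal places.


Using Bayes' theorem:

P(H|E) = P(E|H) × P(H) / P(E)
       = 0.7000 × 0.3143 / 0.3229
       = 0.22001000 / 0.3229
       = 0.6814

The evidence strengthens our belief in H.
Prior: 0.3143 → Posterior: 0.6814


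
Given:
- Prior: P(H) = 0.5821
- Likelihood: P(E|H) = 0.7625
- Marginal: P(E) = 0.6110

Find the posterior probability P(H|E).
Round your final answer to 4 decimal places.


Using Bayes' theorem:

P(H|E) = P(E|H) × P(H) / P(E)
       = 0.7625 × 0.5821 / 0.6110
       = 0.44385125 / 0.6110
       = 0.7264

The evidence strengthens our belief in H.
Prior: 0.5821 → Posterior: 0.7264


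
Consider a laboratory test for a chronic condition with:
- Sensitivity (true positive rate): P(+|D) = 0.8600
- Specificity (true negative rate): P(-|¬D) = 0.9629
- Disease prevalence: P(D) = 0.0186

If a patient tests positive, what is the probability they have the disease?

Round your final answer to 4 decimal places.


Let D = has disease, + = positive test

Given:
- P(D) = 0.0186 (prevalence)
- P(+|D) = 0.8600 (sensitivity)
- P(-|¬D) = 0.9629 (specificity)
- P(+|¬D) = 0.0371 (false positive rate = 1 - specificity)

Step 1: Find P(+)
P(+) = P(+|D)P(D) + P(+|¬D)P(¬D)
     = 0.8600 × 0.0186 + 0.0371 × 0.9814
     = 0.01599600 + 0.03640994
     = 0.05240594

Step 2: Apply Bayes' theorem for P(D|+)
P(D|+) = P(+|D)P(D) / P(+)
       = 0.01599600 / 0.05240594
       = 0.3052


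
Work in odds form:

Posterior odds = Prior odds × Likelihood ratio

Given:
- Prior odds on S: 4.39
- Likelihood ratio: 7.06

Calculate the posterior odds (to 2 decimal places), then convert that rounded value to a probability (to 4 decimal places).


Step 1: Calculate posterior odds
Posterior odds = Prior odds × LR
               = 4.39 × 7.06
               = 30.99

Step 2: Convert to probability
P(S|E) = Posterior odds / (1 + Posterior odds)
       = 30.99 / (1 + 30.99)
       = 30.99 / 31.99
       = 0.9687

The evidence increased P(S) from 0.8145 to 0.9687.


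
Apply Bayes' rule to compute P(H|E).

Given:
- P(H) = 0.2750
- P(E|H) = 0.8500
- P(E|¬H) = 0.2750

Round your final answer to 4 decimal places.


Bayes' theorem: P(H|E) = P(E|H) × P(H) / P(E)

Step 1: Calculate P(E) using law of total probability
P(E) = P(E|H)P(H) + P(E|¬H)P(¬H)
     = 0.8500 × 0.2750 + 0.2750 × 0.7250
     = 0.23375000 + 0.19937500
     = 0.43312500

Step 2: Apply Bayes' theorem
P(H|E) = P(E|H) × P(H) / P(E)
       = 0.23375000 / 0.43312500
       = 0.5397


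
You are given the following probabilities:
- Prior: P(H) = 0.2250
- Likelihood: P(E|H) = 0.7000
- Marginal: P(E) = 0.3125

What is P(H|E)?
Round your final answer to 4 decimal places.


Using Bayes' theorem:

P(H|E) = P(E|H) × P(H) / P(E)
       = 0.7000 × 0.2250 / 0.3125
       = 0.15750000 / 0.3125
       = 0.5040

The evidence strengthens our belief in H.
Prior: 0.2250 → Posterior: 0.5040


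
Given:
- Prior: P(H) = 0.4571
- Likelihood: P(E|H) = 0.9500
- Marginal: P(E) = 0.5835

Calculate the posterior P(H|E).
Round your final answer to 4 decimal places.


Using Bayes' theorem:

P(H|E) = P(E|H) × P(H) / P(E)
       = 0.9500 × 0.4571 / 0.5835
       = 0.43424500 / 0.5835
       = 0.7442

The evidence strengthens our belief in H.
Prior: 0.4571 → Posterior: 0.7442


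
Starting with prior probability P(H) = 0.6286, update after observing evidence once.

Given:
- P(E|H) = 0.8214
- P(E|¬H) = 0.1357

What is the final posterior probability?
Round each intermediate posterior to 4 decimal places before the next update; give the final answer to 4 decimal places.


Sequential Bayesian updating:

Initial prior: P(H) = 0.6286

Update 1:
  P(E) = 0.8214 × 0.6286 + 0.1357 × 0.3714 = 0.51633204 + 0.05039898 = 0.56673102
  P(H|E) = 0.51633204 / 0.56673102 = 0.9111

Final posterior: 0.9111


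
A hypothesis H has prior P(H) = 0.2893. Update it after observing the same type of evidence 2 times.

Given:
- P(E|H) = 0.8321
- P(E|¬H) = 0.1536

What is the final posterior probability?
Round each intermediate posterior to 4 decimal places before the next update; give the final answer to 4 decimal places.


Sequential Bayesian updating:

Initial prior: P(H) = 0.2893

Update 1:
  P(E) = 0.8321 × 0.2893 + 0.1536 × 0.7107 = 0.24072653 + 0.10916352 = 0.34989005
  P(H|E) = 0.24072653 / 0.34989005 = 0.6880

Update 2:
  P(E) = 0.8321 × 0.6880 + 0.1536 × 0.3120 = 0.57248480 + 0.04792320 = 0.62040800
  P(H|E) = 0.57248480 / 0.62040800 = 0.9228

Final posterior: 0.9228


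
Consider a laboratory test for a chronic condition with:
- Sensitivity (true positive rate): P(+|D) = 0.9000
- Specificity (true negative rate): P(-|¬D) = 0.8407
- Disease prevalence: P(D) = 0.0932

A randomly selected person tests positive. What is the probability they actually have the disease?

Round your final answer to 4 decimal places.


Let D = has disease, + = positive test

Given:
- P(D) = 0.0932 (prevalence)
- P(+|D) = 0.9000 (sensitivity)
- P(-|¬D) = 0.8407 (specificity)
- P(+|¬D) = 0.1593 (false positive rate = 1 - specificity)

Step 1: Find P(+)
P(+) = P(+|D)P(D) + P(+|¬D)P(¬D)
     = 0.9000 × 0.0932 + 0.1593 × 0.9068
     = 0.08388000 + 0.14445324
     = 0.22833324

Step 2: Apply Bayes' theorem for P(D|+)
P(D|+) = P(+|D)P(D) / P(+)
       = 0.08388000 / 0.22833324
       = 0.3674


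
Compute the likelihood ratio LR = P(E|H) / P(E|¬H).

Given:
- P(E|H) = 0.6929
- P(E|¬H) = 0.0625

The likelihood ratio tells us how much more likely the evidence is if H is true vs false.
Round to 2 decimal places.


Likelihood Ratio (LR) = P(E|H) / P(E|¬H)

LR = 0.6929 / 0.0625
   = 11.09

The evidence is 11.09 times more likely if H is true than if H is false.
Since LR > 1, the evidence supports H over ¬H.


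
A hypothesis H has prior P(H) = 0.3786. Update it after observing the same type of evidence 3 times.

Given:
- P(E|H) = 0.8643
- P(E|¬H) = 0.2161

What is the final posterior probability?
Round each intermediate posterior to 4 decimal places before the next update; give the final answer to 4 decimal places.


Sequential Bayesian updating:

Initial prior: P(H) = 0.3786

Update 1:
  P(E) = 0.8643 × 0.3786 + 0.2161 × 0.6214 = 0.32722398 + 0.13428454 = 0.46150852
  P(H|E) = 0.32722398 / 0.46150852 = 0.7090

Update 2:
  P(E) = 0.8643 × 0.7090 + 0.2161 × 0.2910 = 0.61278870 + 0.06288510 = 0.67567380
  P(H|E) = 0.61278870 / 0.67567380 = 0.9069

Update 3:
  P(E) = 0.8643 × 0.9069 + 0.2161 × 0.0931 = 0.78383367 + 0.02011891 = 0.80395258
  P(H|E) = 0.78383367 / 0.80395258 = 0.9750

Final posterior: 0.9750


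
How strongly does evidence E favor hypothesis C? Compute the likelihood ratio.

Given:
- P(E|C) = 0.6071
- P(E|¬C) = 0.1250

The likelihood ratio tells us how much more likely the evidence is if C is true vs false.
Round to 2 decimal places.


Likelihood Ratio (LR) = P(E|C) / P(E|¬C)

LR = 0.6071 / 0.1250
   = 4.86

The evidence is 4.86 times more likely if C is true than if C is false.
Because LR exceeds 1, E is evidence for C.


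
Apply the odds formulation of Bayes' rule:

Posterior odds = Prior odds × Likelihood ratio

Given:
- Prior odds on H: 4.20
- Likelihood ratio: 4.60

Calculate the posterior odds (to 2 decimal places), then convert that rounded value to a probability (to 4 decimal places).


Step 1: Calculate posterior odds
Posterior odds = Prior odds × LR
               = 4.20 × 4.60
               = 19.32

Step 2: Convert to probability
P(H|E) = Posterior odds / (1 + Posterior odds)
       = 19.32 / (1 + 19.32)
       = 19.32 / 20.32
       = 0.9508

The evidence increased P(H) from 0.8077 to 0.9508.


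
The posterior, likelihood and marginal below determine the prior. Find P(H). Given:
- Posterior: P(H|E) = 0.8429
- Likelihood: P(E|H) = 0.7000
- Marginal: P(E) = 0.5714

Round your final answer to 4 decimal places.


From Bayes' theorem: P(H|E) = P(E|H) × P(H) / P(E)

Rearranging for P(H):
P(H) = P(H|E) × P(E) / P(E|H)
     = 0.8429 × 0.5714 / 0.7000
     = 0.48163306 / 0.7000
     = 0.6880


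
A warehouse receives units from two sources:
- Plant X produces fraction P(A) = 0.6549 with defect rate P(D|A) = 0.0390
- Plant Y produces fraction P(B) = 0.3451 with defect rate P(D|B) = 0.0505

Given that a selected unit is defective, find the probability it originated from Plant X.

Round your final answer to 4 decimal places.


Let A = from Plant X, D = defective

Given:
- P(A) = 0.6549, P(B) = 0.3451
- P(D|A) = 0.0390, P(D|B) = 0.0505

Step 1: Find P(D)
P(D) = P(D|A)P(A) + P(D|B)P(B)
     = 0.0390 × 0.6549 + 0.0505 × 0.3451
     = 0.02554110 + 0.01742755
     = 0.04296865

Step 2: Apply Bayes' theorem
P(A|D) = P(D|A)P(A) / P(D)
       = 0.02554110 / 0.04296865
       = 0.5944


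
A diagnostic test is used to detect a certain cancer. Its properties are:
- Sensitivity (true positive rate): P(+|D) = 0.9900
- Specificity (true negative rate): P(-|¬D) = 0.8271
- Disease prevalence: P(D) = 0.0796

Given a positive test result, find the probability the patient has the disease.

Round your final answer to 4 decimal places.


Let D = has disease, + = positive test

Given:
- P(D) = 0.0796 (prevalence)
- P(+|D) = 0.9900 (sensitivity)
- P(-|¬D) = 0.8271 (specificity)
- P(+|¬D) = 0.1729 (false positive rate = 1 - specificity)

Step 1: Find P(+)
P(+) = P(+|D)P(D) + P(+|¬D)P(¬D)
     = 0.9900 × 0.0796 + 0.1729 × 0.9204
     = 0.07880400 + 0.15913716
     = 0.23794116

Step 2: Apply Bayes' theorem for P(D|+)
P(D|+) = P(+|D)P(D) / P(+)
       = 0.07880400 / 0.23794116
       = 0.3312


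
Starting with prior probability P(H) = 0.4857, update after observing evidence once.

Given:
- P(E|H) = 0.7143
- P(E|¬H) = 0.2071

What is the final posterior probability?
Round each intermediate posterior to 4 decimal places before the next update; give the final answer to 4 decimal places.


Sequential Bayesian updating:

Initial prior: P(H) = 0.4857

Update 1:
  P(E) = 0.7143 × 0.4857 + 0.2071 × 0.5143 = 0.34693551 + 0.10651153 = 0.45344704
  P(H|E) = 0.34693551 / 0.45344704 = 0.7651

Final posterior: 0.7651


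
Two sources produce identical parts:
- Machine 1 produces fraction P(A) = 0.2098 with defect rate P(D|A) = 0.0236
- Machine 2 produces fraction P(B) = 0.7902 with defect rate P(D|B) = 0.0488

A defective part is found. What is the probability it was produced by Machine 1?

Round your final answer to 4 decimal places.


Let A = from Machine 1, D = defective

Given:
- P(A) = 0.2098, P(B) = 0.7902
- P(D|A) = 0.0236, P(D|B) = 0.0488

Step 1: Find P(D)
P(D) = P(D|A)P(A) + P(D|B)P(B)
     = 0.0236 × 0.2098 + 0.0488 × 0.7902
     = 0.00495128 + 0.03856176
     = 0.04351304

Step 2: Apply Bayes' theorem
P(A|D) = P(D|A)P(A) / P(D)
       = 0.00495128 / 0.04351304
       = 0.1138


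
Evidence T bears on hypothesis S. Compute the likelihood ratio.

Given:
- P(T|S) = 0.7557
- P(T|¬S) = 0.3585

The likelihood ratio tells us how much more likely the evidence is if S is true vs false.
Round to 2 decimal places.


Likelihood Ratio (LR) = P(T|S) / P(T|¬S)

LR = 0.7557 / 0.3585
   = 2.11

The evidence is 2.11 times more likely if S is true than if S is false.
Since LR > 1, the evidence supports S over ¬S.


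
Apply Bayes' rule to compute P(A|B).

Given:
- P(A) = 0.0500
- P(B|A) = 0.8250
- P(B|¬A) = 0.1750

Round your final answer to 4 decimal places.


Bayes' theorem: P(A|B) = P(B|A) × P(A) / P(B)

Step 1: Calculate P(B) using law of total probability
P(B) = P(B|A)P(A) + P(B|¬A)P(¬A)
     = 0.8250 × 0.0500 + 0.1750 × 0.9500
     = 0.04125000 + 0.16625000
     = 0.20750000

Step 2: Apply Bayes' theorem
P(A|B) = P(B|A) × P(A) / P(B)
       = 0.04125000 / 0.20750000
       = 0.1988


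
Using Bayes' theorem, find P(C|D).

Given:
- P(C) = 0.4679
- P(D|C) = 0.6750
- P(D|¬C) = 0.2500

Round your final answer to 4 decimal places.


Bayes' theorem: P(C|D) = P(D|C) × P(C) / P(D)

Step 1: Calculate P(D) using law of total probability
P(D) = P(D|C)P(C) + P(D|¬C)P(¬C)
     = 0.6750 × 0.4679 + 0.2500 × 0.5321
     = 0.31583250 + 0.13302500
     = 0.44885750

Step 2: Apply Bayes' theorem
P(C|D) = P(D|C) × P(C) / P(D)
       = 0.31583250 / 0.44885750
       = 0.7036


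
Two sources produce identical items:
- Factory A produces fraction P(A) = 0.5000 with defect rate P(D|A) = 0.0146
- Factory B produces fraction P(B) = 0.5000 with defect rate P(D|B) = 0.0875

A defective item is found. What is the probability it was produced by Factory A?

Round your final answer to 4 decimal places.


Let A = from Factory A, D = defective

Given:
- P(A) = 0.5000, P(B) = 0.5000
- P(D|A) = 0.0146, P(D|B) = 0.0875

Step 1: Find P(D)
P(D) = P(D|A)P(A) + P(D|B)P(B)
     = 0.0146 × 0.5000 + 0.0875 × 0.5000
     = 0.00730000 + 0.04375000
     = 0.05105000

Step 2: Apply Bayes' theorem
P(A|D) = P(D|A)P(A) / P(D)
       = 0.00730000 / 0.05105000
       = 0.1430


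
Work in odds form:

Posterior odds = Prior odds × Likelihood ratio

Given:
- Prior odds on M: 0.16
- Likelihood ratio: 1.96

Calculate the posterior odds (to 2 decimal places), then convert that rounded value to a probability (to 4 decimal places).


Step 1: Calculate posterior odds
Posterior odds = Prior odds × LR
               = 0.16 × 1.96
               = 0.31

Step 2: Convert to probability
P(M|E) = Posterior odds / (1 + Posterior odds)
       = 0.31 / (1 + 0.31)
       = 0.31 / 1.31
       = 0.2366

The evidence increased P(M) from 0.1379 to 0.2366.


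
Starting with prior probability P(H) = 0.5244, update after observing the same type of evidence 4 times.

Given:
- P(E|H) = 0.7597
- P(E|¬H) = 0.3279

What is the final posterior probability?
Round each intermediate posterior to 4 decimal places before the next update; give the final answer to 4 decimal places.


Sequential Bayesian updating:

Initial prior: P(H) = 0.5244

Update 1:
  P(E) = 0.7597 × 0.5244 + 0.3279 × 0.4756 = 0.39838668 + 0.15594924 = 0.55433592
  P(H|E) = 0.39838668 / 0.55433592 = 0.7187

Update 2:
  P(E) = 0.7597 × 0.7187 + 0.3279 × 0.2813 = 0.54599639 + 0.09223827 = 0.63823466
  P(H|E) = 0.54599639 / 0.63823466 = 0.8555

Update 3:
  P(E) = 0.7597 × 0.8555 + 0.3279 × 0.1445 = 0.64992335 + 0.04738155 = 0.69730490
  P(H|E) = 0.64992335 / 0.69730490 = 0.9321

Update 4:
  P(E) = 0.7597 × 0.9321 + 0.3279 × 0.0679 = 0.70811637 + 0.02226441 = 0.73038078
  P(H|E) = 0.70811637 / 0.73038078 = 0.9695

Final posterior: 0.9695


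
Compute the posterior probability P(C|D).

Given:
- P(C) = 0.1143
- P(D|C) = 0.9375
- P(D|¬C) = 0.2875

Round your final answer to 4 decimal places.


Bayes' theorem: P(C|D) = P(D|C) × P(C) / P(D)

Step 1: Calculate P(D) using law of total probability
P(D) = P(D|C)P(C) + P(D|¬C)P(¬C)
     = 0.9375 × 0.1143 + 0.2875 × 0.8857
     = 0.10715625 + 0.25463875
     = 0.36179500

Step 2: Apply Bayes' theorem
P(C|D) = P(D|C) × P(C) / P(D)
       = 0.10715625 / 0.36179500
       = 0.2962


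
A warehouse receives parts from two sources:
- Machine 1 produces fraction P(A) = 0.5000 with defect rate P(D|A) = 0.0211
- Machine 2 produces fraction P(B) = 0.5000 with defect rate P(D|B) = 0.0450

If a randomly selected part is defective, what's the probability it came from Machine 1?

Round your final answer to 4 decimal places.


Let A = from Machine 1, D = defective

Given:
- P(A) = 0.5000, P(B) = 0.5000
- P(D|A) = 0.0211, P(D|B) = 0.0450

Step 1: Find P(D)
P(D) = P(D|A)P(A) + P(D|B)P(B)
     = 0.0211 × 0.5000 + 0.0450 × 0.5000
     = 0.01055000 + 0.02250000
     = 0.03305000

Step 2: Apply Bayes' theorem
P(A|D) = P(D|A)P(A) / P(D)
       = 0.01055000 / 0.03305000
       = 0.3192


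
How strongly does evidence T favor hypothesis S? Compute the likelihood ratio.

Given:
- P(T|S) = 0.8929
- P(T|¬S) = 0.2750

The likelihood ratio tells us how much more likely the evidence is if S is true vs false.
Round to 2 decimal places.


Likelihood Ratio (LR) = P(T|S) / P(T|¬S)

LR = 0.8929 / 0.2750
   = 3.25

The evidence is 3.25 times more likely if S is true than if S is false.
Because LR exceeds 1, T is evidence for S.


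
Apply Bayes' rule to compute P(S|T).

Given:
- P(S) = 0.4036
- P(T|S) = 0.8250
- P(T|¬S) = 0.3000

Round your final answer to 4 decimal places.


Bayes' theorem: P(S|T) = P(T|S) × P(S) / P(T)

Step 1: Calculate P(T) using law of total probability
P(T) = P(T|S)P(S) + P(T|¬S)P(¬S)
     = 0.8250 × 0.4036 + 0.3000 × 0.5964
     = 0.33297000 + 0.17892000
     = 0.51189000

Step 2: Apply Bayes' theorem
P(S|T) = P(T|S) × P(S) / P(T)
       = 0.33297000 / 0.51189000
       = 0.6505


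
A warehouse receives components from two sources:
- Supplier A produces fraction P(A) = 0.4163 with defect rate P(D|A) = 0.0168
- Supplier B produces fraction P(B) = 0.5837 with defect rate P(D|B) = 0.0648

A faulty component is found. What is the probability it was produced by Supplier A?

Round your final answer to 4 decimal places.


Let A = from Supplier A, D = faulty

Given:
- P(A) = 0.4163, P(B) = 0.5837
- P(D|A) = 0.0168, P(D|B) = 0.0648

Step 1: Find P(D)
P(D) = P(D|A)P(A) + P(D|B)P(B)
     = 0.0168 × 0.4163 + 0.0648 × 0.5837
     = 0.00699384 + 0.03782376
     = 0.04481760

Step 2: Apply Bayes' theorem
P(A|D) = P(D|A)P(A) / P(D)
       = 0.00699384 / 0.04481760
       = 0.1561


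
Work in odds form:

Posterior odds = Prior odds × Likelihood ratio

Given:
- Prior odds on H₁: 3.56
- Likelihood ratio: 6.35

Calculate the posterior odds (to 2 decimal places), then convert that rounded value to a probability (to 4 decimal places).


Step 1: Calculate posterior odds
Posterior odds = Prior odds × LR
               = 3.56 × 6.35
               = 22.61

Step 2: Convert to probability
P(H₁|E) = Posterior odds / (1 + Posterior odds)
       = 22.61 / (1 + 22.61)
       = 22.61 / 23.61
       = 0.9576

The evidence increased P(H₁) from 0.7807 to 0.9576.


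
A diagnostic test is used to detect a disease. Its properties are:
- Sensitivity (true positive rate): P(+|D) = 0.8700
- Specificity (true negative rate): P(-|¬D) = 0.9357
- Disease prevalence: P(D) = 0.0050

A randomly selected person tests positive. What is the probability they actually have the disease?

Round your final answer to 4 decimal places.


Let D = has disease, + = positive test

Given:
- P(D) = 0.0050 (prevalence)
- P(+|D) = 0.8700 (sensitivity)
- P(-|¬D) = 0.9357 (specificity)
- P(+|¬D) = 0.0643 (false positive rate = 1 - specificity)

Step 1: Find P(+)
P(+) = P(+|D)P(D) + P(+|¬D)P(¬D)
     = 0.8700 × 0.0050 + 0.0643 × 0.9950
     = 0.00435000 + 0.06397850
     = 0.06832850

Step 2: Apply Bayes' theorem for P(D|+)
P(D|+) = P(+|D)P(D) / P(+)
       = 0.00435000 / 0.06832850
       = 0.0637


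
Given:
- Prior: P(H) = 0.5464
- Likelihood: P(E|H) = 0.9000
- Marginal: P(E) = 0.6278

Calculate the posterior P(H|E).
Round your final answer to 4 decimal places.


Using Bayes' theorem:

P(H|E) = P(E|H) × P(H) / P(E)
       = 0.9000 × 0.5464 / 0.6278
       = 0.49176000 / 0.6278
       = 0.7833

The evidence strengthens our belief in H.
Prior: 0.5464 → Posterior: 0.7833


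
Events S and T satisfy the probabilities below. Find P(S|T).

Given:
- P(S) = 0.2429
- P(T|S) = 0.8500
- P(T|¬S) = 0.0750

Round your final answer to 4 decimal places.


Bayes' theorem: P(S|T) = P(T|S) × P(S) / P(T)

Step 1: Calculate P(T) using law of total probability
P(T) = P(T|S)P(S) + P(T|¬S)P(¬S)
     = 0.8500 × 0.2429 + 0.0750 × 0.7571
     = 0.20646500 + 0.05678250
     = 0.26324750

Step 2: Apply Bayes' theorem
P(S|T) = P(T|S) × P(S) / P(T)
       = 0.20646500 / 0.26324750
       = 0.7843


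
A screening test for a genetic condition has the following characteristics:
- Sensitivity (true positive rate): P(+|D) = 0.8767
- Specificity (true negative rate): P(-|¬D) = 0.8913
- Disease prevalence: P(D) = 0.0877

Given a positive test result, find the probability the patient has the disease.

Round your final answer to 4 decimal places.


Let D = has disease, + = positive test

Given:
- P(D) = 0.0877 (prevalence)
- P(+|D) = 0.8767 (sensitivity)
- P(-|¬D) = 0.8913 (specificity)
- P(+|¬D) = 0.1087 (false positive rate = 1 - specificity)

Step 1: Find P(+)
P(+) = P(+|D)P(D) + P(+|¬D)P(¬D)
     = 0.8767 × 0.0877 + 0.1087 × 0.9123
     = 0.07688659 + 0.09916701
     = 0.17605360

Step 2: Apply Bayes' theorem for P(D|+)
P(D|+) = P(+|D)P(D) / P(+)
       = 0.07688659 / 0.17605360
       = 0.4367


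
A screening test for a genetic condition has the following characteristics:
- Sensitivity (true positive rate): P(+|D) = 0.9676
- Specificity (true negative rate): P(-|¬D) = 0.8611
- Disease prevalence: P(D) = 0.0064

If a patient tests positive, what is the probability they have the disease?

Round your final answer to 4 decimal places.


Let D = has disease, + = positive test

Given:
- P(D) = 0.0064 (prevalence)
- P(+|D) = 0.9676 (sensitivity)
- P(-|¬D) = 0.8611 (specificity)
- P(+|¬D) = 0.1389 (false positive rate = 1 - specificity)

Step 1: Find P(+)
P(+) = P(+|D)P(D) + P(+|¬D)P(¬D)
     = 0.9676 × 0.0064 + 0.1389 × 0.9936
     = 0.00619264 + 0.13801104
     = 0.14420368

Step 2: Apply Bayes' theorem for P(D|+)
P(D|+) = P(+|D)P(D) / P(+)
       = 0.00619264 / 0.14420368
       = 0.0429


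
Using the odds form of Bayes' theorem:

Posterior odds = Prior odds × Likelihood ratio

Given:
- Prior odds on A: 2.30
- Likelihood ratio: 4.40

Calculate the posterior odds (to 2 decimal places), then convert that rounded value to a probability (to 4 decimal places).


Step 1: Calculate posterior odds
Posterior odds = Prior odds × LR
               = 2.30 × 4.40
               = 10.12

Step 2: Convert to probability
P(A|E) = Posterior odds / (1 + Posterior odds)
       = 10.12 / (1 + 10.12)
       = 10.12 / 11.12
       = 0.9101

The evidence increased P(A) from 0.6970 to 0.9101.


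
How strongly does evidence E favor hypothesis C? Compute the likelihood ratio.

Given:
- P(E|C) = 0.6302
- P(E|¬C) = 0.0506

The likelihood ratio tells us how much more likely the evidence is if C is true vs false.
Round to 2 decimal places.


Likelihood Ratio (LR) = P(E|C) / P(E|¬C)

LR = 0.6302 / 0.0506
   = 12.45

The evidence is 12.45 times more likely if C is true than if C is false.
Because LR exceeds 1, E is evidence for C.


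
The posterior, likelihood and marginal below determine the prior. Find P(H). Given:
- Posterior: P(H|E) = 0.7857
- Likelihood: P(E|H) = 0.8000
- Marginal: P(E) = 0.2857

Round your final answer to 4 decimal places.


From Bayes' theorem: P(H|E) = P(E|H) × P(H) / P(E)

Rearranging for P(H):
P(H) = P(H|E) × P(E) / P(E|H)
     = 0.7857 × 0.2857 / 0.8000
     = 0.22447449 / 0.8000
     = 0.2806


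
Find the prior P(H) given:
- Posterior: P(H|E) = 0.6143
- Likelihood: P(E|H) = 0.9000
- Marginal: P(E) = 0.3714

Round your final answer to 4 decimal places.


From Bayes' theorem: P(H|E) = P(E|H) × P(H) / P(E)

Rearranging for P(H):
P(H) = P(H|E) × P(E) / P(E|H)
     = 0.6143 × 0.3714 / 0.9000
     = 0.22815102 / 0.9000
     = 0.2535


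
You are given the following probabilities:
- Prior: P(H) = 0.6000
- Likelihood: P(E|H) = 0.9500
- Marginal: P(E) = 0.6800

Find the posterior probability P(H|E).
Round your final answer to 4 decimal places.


Using Bayes' theorem:

P(H|E) = P(E|H) × P(H) / P(E)
       = 0.9500 × 0.6000 / 0.6800
       = 0.57000000 / 0.6800
       = 0.8382

The evidence strengthens our belief in H.
Prior: 0.6000 → Posterior: 0.8382


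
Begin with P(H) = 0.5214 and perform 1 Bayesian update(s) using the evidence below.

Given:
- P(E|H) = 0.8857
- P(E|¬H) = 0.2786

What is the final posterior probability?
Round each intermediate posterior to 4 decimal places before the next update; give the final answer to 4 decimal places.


Sequential Bayesian updating:

Initial prior: P(H) = 0.5214

Update 1:
  P(E) = 0.8857 × 0.5214 + 0.2786 × 0.4786 = 0.46180398 + 0.13333796 = 0.59514194
  P(H|E) = 0.46180398 / 0.59514194 = 0.7760

Final posterior: 0.7760


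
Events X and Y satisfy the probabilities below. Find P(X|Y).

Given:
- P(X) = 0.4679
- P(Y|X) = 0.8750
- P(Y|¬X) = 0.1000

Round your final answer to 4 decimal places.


Bayes' theorem: P(X|Y) = P(Y|X) × P(X) / P(Y)

Step 1: Calculate P(Y) using law of total probability
P(Y) = P(Y|X)P(X) + P(Y|¬X)P(¬X)
     = 0.8750 × 0.4679 + 0.1000 × 0.5321
     = 0.40941250 + 0.05321000
     = 0.46262250

Step 2: Apply Bayes' theorem
P(X|Y) = P(Y|X) × P(X) / P(Y)
       = 0.40941250 / 0.46262250
       = 0.8850


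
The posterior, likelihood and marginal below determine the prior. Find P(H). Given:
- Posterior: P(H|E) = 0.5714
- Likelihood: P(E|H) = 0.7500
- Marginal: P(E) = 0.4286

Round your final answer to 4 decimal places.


From Bayes' theorem: P(H|E) = P(E|H) × P(H) / P(E)

Rearranging for P(H):
P(H) = P(H|E) × P(E) / P(E|H)
     = 0.5714 × 0.4286 / 0.7500
     = 0.24490204 / 0.7500
     = 0.3265


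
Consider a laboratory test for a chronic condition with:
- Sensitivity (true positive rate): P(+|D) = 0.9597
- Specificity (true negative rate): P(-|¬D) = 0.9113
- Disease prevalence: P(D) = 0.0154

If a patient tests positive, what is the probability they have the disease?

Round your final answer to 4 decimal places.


Let D = has disease, + = positive test

Given:
- P(D) = 0.0154 (prevalence)
- P(+|D) = 0.9597 (sensitivity)
- P(-|¬D) = 0.9113 (specificity)
- P(+|¬D) = 0.0887 (false positive rate = 1 - specificity)

Step 1: Find P(+)
P(+) = P(+|D)P(D) + P(+|¬D)P(¬D)
     = 0.9597 × 0.0154 + 0.0887 × 0.9846
     = 0.01477938 + 0.08733402
     = 0.10211340

Step 2: Apply Bayes' theorem for P(D|+)
P(D|+) = P(+|D)P(D) / P(+)
       = 0.01477938 / 0.10211340
       = 0.1447


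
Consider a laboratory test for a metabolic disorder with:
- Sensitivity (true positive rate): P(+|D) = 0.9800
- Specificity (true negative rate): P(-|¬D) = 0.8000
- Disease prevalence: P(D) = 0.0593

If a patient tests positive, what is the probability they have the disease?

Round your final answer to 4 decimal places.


Let D = has disease, + = positive test

Given:
- P(D) = 0.0593 (prevalence)
- P(+|D) = 0.9800 (sensitivity)
- P(-|¬D) = 0.8000 (specificity)
- P(+|¬D) = 0.2000 (false positive rate = 1 - specificity)

Step 1: Find P(+)
P(+) = P(+|D)P(D) + P(+|¬D)P(¬D)
     = 0.9800 × 0.0593 + 0.2000 × 0.9407
     = 0.05811400 + 0.18814000
     = 0.24625400

Step 2: Apply Bayes' theorem for P(D|+)
P(D|+) = P(+|D)P(D) / P(+)
       = 0.05811400 / 0.24625400
       = 0.2360


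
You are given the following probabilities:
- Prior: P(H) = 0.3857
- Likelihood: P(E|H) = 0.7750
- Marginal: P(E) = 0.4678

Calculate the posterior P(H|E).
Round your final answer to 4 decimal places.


Using Bayes' theorem:

P(H|E) = P(E|H) × P(H) / P(E)
       = 0.7750 × 0.3857 / 0.4678
       = 0.29891750 / 0.4678
       = 0.6390

The evidence strengthens our belief in H.
Prior: 0.3857 → Posterior: 0.6390


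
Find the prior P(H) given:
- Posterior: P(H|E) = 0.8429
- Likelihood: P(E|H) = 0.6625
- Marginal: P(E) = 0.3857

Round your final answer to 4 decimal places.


From Bayes' theorem: P(H|E) = P(E|H) × P(H) / P(E)

Rearranging for P(H):
P(H) = P(H|E) × P(E) / P(E|H)
     = 0.8429 × 0.3857 / 0.6625
     = 0.32510653 / 0.6625
     = 0.4907


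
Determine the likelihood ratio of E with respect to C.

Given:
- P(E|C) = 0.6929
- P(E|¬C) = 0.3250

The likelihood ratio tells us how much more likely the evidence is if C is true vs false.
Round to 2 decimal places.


Likelihood Ratio (LR) = P(E|C) / P(E|¬C)

LR = 0.6929 / 0.3250
   = 2.13

The evidence is 2.13 times more likely if C is true than if C is false.
LR > 1, so observing E raises the odds in favor of C.


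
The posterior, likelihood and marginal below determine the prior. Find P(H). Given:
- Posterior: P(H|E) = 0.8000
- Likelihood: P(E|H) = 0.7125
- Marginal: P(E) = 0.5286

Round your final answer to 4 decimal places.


From Bayes' theorem: P(H|E) = P(E|H) × P(H) / P(E)

Rearranging for P(H):
P(H) = P(H|E) × P(E) / P(E|H)
     = 0.8000 × 0.5286 / 0.7125
     = 0.42288000 / 0.7125
     = 0.5935


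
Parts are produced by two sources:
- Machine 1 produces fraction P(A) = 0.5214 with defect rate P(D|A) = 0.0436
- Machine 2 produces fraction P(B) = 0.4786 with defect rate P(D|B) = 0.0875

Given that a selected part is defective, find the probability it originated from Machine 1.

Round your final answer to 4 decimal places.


Let A = from Machine 1, D = defective

Given:
- P(A) = 0.5214, P(B) = 0.4786
- P(D|A) = 0.0436, P(D|B) = 0.0875

Step 1: Find P(D)
P(D) = P(D|A)P(A) + P(D|B)P(B)
     = 0.0436 × 0.5214 + 0.0875 × 0.4786
     = 0.02273304 + 0.04187750
     = 0.06461054

Step 2: Apply Bayes' theorem
P(A|D) = P(D|A)P(A) / P(D)
       = 0.02273304 / 0.06461054
       = 0.3518


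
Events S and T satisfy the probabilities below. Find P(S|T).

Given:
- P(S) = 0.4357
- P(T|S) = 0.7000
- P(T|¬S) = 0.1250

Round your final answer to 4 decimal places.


Bayes' theorem: P(S|T) = P(T|S) × P(S) / P(T)

Step 1: Calculate P(T) using law of total probability
P(T) = P(T|S)P(S) + P(T|¬S)P(¬S)
     = 0.7000 × 0.4357 + 0.1250 × 0.5643
     = 0.30499000 + 0.07053750
     = 0.37552750

Step 2: Apply Bayes' theorem
P(S|T) = P(T|S) × P(S) / P(T)
       = 0.30499000 / 0.37552750
       = 0.8122


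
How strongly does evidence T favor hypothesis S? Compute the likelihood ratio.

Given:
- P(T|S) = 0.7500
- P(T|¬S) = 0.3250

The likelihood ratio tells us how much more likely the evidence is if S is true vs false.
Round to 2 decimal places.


Likelihood Ratio (LR) = P(T|S) / P(T|¬S)

LR = 0.7500 / 0.3250
   = 2.31

The evidence is 2.31 times more likely if S is true than if S is false.
Because LR exceeds 1, T is evidence for S.


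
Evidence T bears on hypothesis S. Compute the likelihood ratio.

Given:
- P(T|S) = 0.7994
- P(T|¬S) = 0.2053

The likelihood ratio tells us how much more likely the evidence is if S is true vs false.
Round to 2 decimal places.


Likelihood Ratio (LR) = P(T|S) / P(T|¬S)

LR = 0.7994 / 0.2053
   = 3.89

The evidence is 3.89 times more likely if S is true than if S is false.
Because LR exceeds 1, T is evidence for S.


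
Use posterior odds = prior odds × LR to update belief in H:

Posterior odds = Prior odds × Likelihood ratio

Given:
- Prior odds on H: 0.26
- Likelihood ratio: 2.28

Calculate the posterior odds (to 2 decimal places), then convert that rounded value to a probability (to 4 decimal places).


Step 1: Calculate posterior odds
Posterior odds = Prior odds × LR
               = 0.26 × 2.28
               = 0.59

Step 2: Convert to probability
P(H|E) = Posterior odds / (1 + Posterior odds)
       = 0.59 / (1 + 0.59)
       = 0.59 / 1.59
       = 0.3711

The evidence increased P(H) from 0.2063 to 0.3711.


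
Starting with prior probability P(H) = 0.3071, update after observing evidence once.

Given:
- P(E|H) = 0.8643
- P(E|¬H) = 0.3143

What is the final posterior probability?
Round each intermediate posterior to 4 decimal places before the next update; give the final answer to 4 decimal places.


Sequential Bayesian updating:

Initial prior: P(H) = 0.3071

Update 1:
  P(E) = 0.8643 × 0.3071 + 0.3143 × 0.6929 = 0.26542653 + 0.21777847 = 0.48320500
  P(H|E) = 0.26542653 / 0.48320500 = 0.5493

Final posterior: 0.5493


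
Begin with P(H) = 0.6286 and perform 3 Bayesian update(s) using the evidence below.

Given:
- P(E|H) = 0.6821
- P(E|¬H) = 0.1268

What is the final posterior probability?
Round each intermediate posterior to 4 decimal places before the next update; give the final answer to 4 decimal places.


Sequential Bayesian updating:

Initial prior: P(H) = 0.6286

Update 1:
  P(E) = 0.6821 × 0.6286 + 0.1268 × 0.3714 = 0.42876806 + 0.04709352 = 0.47586158
  P(H|E) = 0.42876806 / 0.47586158 = 0.9010

Update 2:
  P(E) = 0.6821 × 0.9010 + 0.1268 × 0.0990 = 0.61457210 + 0.01255320 = 0.62712530
  P(H|E) = 0.61457210 / 0.62712530 = 0.9800

Update 3:
  P(E) = 0.6821 × 0.9800 + 0.1268 × 0.0200 = 0.66845800 + 0.00253600 = 0.67099400
  P(H|E) = 0.66845800 / 0.67099400 = 0.9962

Final posterior: 0.9962


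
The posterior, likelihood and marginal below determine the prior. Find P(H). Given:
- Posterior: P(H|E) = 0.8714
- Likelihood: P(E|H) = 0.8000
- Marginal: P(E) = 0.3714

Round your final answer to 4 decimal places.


From Bayes' theorem: P(H|E) = P(E|H) × P(H) / P(E)

Rearranging for P(H):
P(H) = P(H|E) × P(E) / P(E|H)
     = 0.8714 × 0.3714 / 0.8000
     = 0.32363796 / 0.8000
     = 0.4045


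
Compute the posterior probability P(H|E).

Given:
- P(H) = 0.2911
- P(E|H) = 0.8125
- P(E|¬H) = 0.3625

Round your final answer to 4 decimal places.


Bayes' theorem: P(H|E) = P(E|H) × P(H) / P(E)

Step 1: Calculate P(E) using law of total probability
P(E) = P(E|H)P(H) + P(E|¬H)P(¬H)
     = 0.8125 × 0.2911 + 0.3625 × 0.7089
     = 0.23651875 + 0.25697625
     = 0.49349500

Step 2: Apply Bayes' theorem
P(H|E) = P(E|H) × P(H) / P(E)
       = 0.23651875 / 0.49349500
       = 0.4793


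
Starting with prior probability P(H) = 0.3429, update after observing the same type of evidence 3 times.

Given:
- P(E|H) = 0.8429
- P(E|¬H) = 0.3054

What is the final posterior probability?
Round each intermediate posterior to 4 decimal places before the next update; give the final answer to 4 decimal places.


Sequential Bayesian updating:

Initial prior: P(H) = 0.3429

Update 1:
  P(E) = 0.8429 × 0.3429 + 0.3054 × 0.6571 = 0.28903041 + 0.20067834 = 0.48970875
  P(H|E) = 0.28903041 / 0.48970875 = 0.5902

Update 2:
  P(E) = 0.8429 × 0.5902 + 0.3054 × 0.4098 = 0.49747958 + 0.12515292 = 0.62263250
  P(H|E) = 0.49747958 / 0.62263250 = 0.7990

Update 3:
  P(E) = 0.8429 × 0.7990 + 0.3054 × 0.2010 = 0.67347710 + 0.06138540 = 0.73486250
  P(H|E) = 0.67347710 / 0.73486250 = 0.9165

Final posterior: 0.9165


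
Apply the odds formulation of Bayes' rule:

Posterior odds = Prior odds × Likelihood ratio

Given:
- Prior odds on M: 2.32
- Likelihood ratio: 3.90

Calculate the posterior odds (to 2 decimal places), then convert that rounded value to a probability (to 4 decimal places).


Step 1: Calculate posterior odds
Posterior odds = Prior odds × LR
               = 2.32 × 3.90
               = 9.05

Step 2: Convert to probability
P(M|E) = Posterior odds / (1 + Posterior odds)
       = 9.05 / (1 + 9.05)
       = 9.05 / 10.05
       = 0.9005

The evidence increased P(M) from 0.6988 to 0.9005.


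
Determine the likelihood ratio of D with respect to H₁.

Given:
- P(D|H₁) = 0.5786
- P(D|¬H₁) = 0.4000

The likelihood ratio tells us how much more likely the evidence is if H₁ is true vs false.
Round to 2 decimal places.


Likelihood Ratio (LR) = P(D|H₁) / P(D|¬H₁)

LR = 0.5786 / 0.4000
   = 1.45

The evidence is 1.45 times more likely if H₁ is true than if H₁ is false.
LR > 1, so observing D raises the odds in favor of H₁.
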